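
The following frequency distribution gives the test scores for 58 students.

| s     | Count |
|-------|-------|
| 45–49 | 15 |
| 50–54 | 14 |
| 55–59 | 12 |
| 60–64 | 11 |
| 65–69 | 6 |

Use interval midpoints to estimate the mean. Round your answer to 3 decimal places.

Midpoints: 47, 52, 57, 62, 67
Σfm = 15×47 + 14×52 + 12×57 + 11×62 + 6×67 = 3201
n = Σf = 58
Mean = 3201 / 58 = 55.1897

55.190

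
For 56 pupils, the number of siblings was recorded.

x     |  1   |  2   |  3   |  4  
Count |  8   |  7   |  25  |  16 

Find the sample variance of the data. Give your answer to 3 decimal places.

0.984

Values: 1, 2, 3, 4
n = 56, Σfx = 161, mean = 2.8750
Σfx² = 517
Σf(x − x̄)² = Σfx² − (Σfx)²/n = 517 − 161²/56 = 54.1250
Sample variance = 54.1250 / 55 = 0.9841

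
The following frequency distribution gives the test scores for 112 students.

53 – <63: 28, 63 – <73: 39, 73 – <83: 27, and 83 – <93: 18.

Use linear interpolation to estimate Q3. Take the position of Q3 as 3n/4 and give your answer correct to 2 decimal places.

79.30

Cumulative frequencies: 28, 67, 94, 112
n = 112; position = 3n/4 = 84.
This falls in the class 73 – <83: L = 73, F = 67, f = 27, h = 10.
Upper quartile ≈ 73 + ((84 − 67) / 27) × 10 = 79.2963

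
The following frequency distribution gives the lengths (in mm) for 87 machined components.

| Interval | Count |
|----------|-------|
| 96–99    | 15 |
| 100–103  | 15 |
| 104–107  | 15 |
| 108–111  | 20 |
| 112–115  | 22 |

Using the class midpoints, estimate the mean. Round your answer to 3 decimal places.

Midpoints: 97.5, 101.5, 105.5, 109.5, 113.5
Σfm = 15×97.5 + 15×101.5 + 15×105.5 + 20×109.5 + 22×113.5 = 9254.5
n = Σf = 87
Mean = 9254.5 / 87 = 106.3736

106.374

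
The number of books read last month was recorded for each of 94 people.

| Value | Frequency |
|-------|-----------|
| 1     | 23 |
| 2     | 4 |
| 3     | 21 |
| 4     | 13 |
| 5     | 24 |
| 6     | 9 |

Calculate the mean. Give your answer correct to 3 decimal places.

3.404

Values: 1, 2, 3, 4, 5, 6
Σfx = 23×1 + 4×2 + 21×3 + 13×4 + 24×5 + 9×6 = 320
n = Σf = 94
Mean = 320 / 94 = 3.4043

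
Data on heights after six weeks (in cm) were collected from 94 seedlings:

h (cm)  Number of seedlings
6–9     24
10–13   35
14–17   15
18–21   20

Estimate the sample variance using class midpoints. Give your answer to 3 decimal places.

Midpoints: 7.5, 11.5, 15.5, 19.5
n = 94, Σfm = 1205, mean = 12.8191
Σfm² = 17187.5
Σf(m − x̄)² = Σfm² − (Σfm)²/n = 17187.5 − 1205²/94 = 1740.4255
Sample variance = 1740.4255 / 93 = 18.7143

18.714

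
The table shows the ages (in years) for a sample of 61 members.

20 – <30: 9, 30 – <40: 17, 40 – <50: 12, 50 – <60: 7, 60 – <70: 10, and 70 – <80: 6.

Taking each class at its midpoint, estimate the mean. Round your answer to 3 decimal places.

Midpoints: 25, 35, 45, 55, 65, 75
Σfm = 9×25 + 17×35 + 12×45 + 7×55 + 10×65 + 6×75 = 2845
n = Σf = 61
Mean = 2845 / 61 = 46.6393

46.639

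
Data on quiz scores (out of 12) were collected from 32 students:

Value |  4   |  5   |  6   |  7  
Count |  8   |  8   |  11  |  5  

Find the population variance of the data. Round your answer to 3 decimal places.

1.054

Values: 4, 5, 6, 7
n = 32, Σfx = 173, mean = 5.4062
Σfx² = 969
Σf(x − x̄)² = Σfx² − (Σfx)²/n = 969 − 173²/32 = 33.7188
Population variance = 33.7188 / 32 = 1.0537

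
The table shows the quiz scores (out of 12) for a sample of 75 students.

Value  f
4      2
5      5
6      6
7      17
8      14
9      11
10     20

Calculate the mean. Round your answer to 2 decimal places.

Values: 4, 5, 6, 7, 8, 9, 10
Σfx = 2×4 + 5×5 + 6×6 + 17×7 + 14×8 + 11×9 + 20×10 = 599
n = Σf = 75
Mean = 599 / 75 = 7.9867

7.99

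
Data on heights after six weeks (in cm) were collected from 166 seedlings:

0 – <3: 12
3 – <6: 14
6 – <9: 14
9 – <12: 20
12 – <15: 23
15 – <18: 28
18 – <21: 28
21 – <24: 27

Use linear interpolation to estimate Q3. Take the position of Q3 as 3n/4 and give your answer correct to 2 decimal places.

19.45

Cumulative frequencies: 12, 26, 40, 60, 83, 111, 139, 166
n = 166; position = 3n/4 = 124.5.
This falls in the class 18 – <21: L = 18, F = 111, f = 28, h = 3.
Upper quartile ≈ 18 + ((124.5 − 111) / 28) × 3 = 19.4464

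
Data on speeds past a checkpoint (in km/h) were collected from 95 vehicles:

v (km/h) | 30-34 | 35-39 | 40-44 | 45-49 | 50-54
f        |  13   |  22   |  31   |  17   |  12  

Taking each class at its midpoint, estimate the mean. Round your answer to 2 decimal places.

Midpoints: 32, 37, 42, 47, 52
Σfm = 13×32 + 22×37 + 31×42 + 17×47 + 12×52 = 3955
n = Σf = 95
Mean = 3955 / 95 = 41.6316

41.63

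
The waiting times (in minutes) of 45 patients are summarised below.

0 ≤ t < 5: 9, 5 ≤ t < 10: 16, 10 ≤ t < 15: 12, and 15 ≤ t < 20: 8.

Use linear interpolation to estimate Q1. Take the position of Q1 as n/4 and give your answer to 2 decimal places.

5.70

Cumulative frequencies: 9, 25, 37, 45
n = 45; position = n/4 = 11.25.
This falls in the class 5 ≤ t < 10: L = 5, F = 9, f = 16, h = 5.
Lower quartile ≈ 5 + ((11.25 − 9) / 16) × 5 = 5.7031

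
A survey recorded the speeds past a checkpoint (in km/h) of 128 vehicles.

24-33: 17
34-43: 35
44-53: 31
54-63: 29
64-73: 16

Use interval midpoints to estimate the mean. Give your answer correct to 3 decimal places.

Midpoints: 28.5, 38.5, 48.5, 58.5, 68.5
Σfm = 17×28.5 + 35×38.5 + 31×48.5 + 29×58.5 + 16×68.5 = 6128
n = Σf = 128
Mean = 6128 / 128 = 47.8750

47.875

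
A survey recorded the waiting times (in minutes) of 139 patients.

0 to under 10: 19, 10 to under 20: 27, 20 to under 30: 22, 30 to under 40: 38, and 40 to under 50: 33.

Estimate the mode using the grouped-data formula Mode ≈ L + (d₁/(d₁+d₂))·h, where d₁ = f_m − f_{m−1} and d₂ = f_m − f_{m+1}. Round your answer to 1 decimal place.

Modal class: 30 to under 40 (highest frequency 38).
d₁ = 38 − 22 = 16, d₂ = 38 − 33 = 5
Mode ≈ 30 + (16/(16+5)) × 10 = 30 + 7.6190 = 37.6190

37.6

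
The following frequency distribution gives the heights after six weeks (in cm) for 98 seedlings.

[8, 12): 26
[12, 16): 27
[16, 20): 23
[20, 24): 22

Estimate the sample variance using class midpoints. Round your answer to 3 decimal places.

19.769

Midpoints: 10, 14, 18, 22
n = 98, Σfm = 1536, mean = 15.6735
Σfm² = 25992
Σf(m − x̄)² = Σfm² − (Σfm)²/n = 25992 − 1536²/98 = 1917.5510
Sample variance = 1917.5510 / 97 = 19.7686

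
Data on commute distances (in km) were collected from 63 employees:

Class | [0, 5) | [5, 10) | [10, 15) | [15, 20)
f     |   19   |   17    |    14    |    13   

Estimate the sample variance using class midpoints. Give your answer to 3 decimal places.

31.452

Midpoints: 2.5, 7.5, 12.5, 17.5
n = 63, Σfm = 577.5, mean = 9.1667
Σfm² = 7243.75
Σf(m − x̄)² = Σfm² − (Σfm)²/n = 7243.75 − 577.5²/63 = 1950.0000
Sample variance = 1950.0000 / 62 = 31.4516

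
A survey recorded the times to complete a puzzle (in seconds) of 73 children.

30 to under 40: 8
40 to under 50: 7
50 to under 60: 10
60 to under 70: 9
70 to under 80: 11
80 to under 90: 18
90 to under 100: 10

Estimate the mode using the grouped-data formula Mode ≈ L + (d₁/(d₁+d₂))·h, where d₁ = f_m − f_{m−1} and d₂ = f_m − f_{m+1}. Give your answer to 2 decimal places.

84.67

Modal class: 80 to under 90 (highest frequency 18).
d₁ = 18 − 11 = 7, d₂ = 18 − 10 = 8
Mode ≈ 80 + (7/(7+8)) × 10 = 80 + 4.6667 = 84.6667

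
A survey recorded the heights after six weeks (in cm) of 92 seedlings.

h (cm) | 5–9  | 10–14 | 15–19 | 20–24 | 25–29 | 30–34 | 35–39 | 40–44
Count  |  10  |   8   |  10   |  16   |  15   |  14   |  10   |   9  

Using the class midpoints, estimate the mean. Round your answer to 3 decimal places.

24.880

Midpoints: 7, 12, 17, 22, 27, 32, 37, 42
Σfm = 10×7 + 8×12 + 10×17 + 16×22 + 15×27 + 14×32 + 10×37 + 9×42 = 2289
n = Σf = 92
Mean = 2289 / 92 = 24.8804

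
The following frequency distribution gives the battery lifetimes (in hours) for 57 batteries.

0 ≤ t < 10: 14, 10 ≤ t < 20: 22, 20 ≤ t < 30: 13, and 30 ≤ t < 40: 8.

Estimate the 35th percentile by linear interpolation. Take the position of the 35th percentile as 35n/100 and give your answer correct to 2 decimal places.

12.70

Cumulative frequencies: 14, 36, 49, 57
n = 57; position = 35n/100 = 19.95.
This falls in the class 10 ≤ t < 20: L = 10, F = 14, f = 22, h = 10.
35th percentile ≈ 10 + ((19.95 − 14) / 22) × 10 = 12.7045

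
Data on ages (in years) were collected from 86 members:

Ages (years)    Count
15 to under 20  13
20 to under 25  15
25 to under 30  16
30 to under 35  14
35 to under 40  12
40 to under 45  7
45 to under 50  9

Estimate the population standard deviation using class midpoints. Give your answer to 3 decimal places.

9.371

Midpoints: 17.5, 22.5, 27.5, 32.5, 37.5, 42.5, 47.5
n = 86, Σfm = 2635, mean = 30.6395
Σfm² = 88287.5
Σf(m − x̄)² = Σfm² − (Σfm)²/n = 88287.5 − 2635²/86 = 7552.3256
Population variance = 7552.3256 / 86 = 87.8177
Standard deviation = √87.8177 = 9.3711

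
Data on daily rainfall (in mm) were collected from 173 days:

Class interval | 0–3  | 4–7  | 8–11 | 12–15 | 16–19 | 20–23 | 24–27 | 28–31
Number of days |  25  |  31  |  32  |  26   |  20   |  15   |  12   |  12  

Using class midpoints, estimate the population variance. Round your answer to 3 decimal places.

Midpoints: 1.5, 5.5, 9.5, 13.5, 17.5, 21.5, 25.5, 29.5
n = 173, Σfm = 2195.5, mean = 12.6908
Σfm² = 39925.25
Σf(m − x̄)² = Σfm² − (Σfm)²/n = 39925.25 − 2195.5²/173 = 12062.7052
Population variance = 12062.7052 / 173 = 69.7266

69.727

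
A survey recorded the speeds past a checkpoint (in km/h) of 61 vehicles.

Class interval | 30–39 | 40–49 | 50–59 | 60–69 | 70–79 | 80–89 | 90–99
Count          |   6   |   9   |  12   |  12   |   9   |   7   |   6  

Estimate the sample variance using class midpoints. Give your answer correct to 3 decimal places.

320.328

Midpoints: 34.5, 44.5, 54.5, 64.5, 74.5, 84.5, 94.5
n = 61, Σfm = 3864.5, mean = 63.3525
Σfm² = 264045.25
Σf(m − x̄)² = Σfm² − (Σfm)²/n = 264045.25 − 3864.5²/61 = 19219.6721
Sample variance = 19219.6721 / 60 = 320.3279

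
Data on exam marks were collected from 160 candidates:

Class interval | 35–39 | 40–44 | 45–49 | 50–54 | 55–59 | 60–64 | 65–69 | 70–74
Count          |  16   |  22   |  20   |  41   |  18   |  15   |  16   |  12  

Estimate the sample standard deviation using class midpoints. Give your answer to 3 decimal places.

Midpoints: 37, 42, 47, 52, 57, 62, 67, 72
n = 160, Σfm = 8480, mean = 53.0000
Σfm² = 465930
Σf(m − x̄)² = Σfm² − (Σfm)²/n = 465930 − 8480²/160 = 16490.0000
Sample variance = 16490.0000 / 159 = 103.7107
Standard deviation = √103.7107 = 10.1838

10.184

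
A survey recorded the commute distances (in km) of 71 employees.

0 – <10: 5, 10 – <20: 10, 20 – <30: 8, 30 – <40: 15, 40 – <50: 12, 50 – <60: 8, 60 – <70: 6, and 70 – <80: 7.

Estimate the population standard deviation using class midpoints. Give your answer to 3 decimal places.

20.192

Midpoints: 5, 15, 25, 35, 45, 55, 65, 75
n = 71, Σfm = 2795, mean = 39.3662
Σfm² = 138975
Σf(m − x̄)² = Σfm² − (Σfm)²/n = 138975 − 2795²/71 = 28946.4789
Population variance = 28946.4789 / 71 = 407.6969
Standard deviation = √407.6969 = 20.1915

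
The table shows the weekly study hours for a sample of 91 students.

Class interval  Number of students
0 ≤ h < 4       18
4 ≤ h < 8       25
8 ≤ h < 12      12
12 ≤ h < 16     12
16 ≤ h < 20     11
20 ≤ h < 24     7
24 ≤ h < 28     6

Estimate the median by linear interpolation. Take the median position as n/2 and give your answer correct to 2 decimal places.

8.83

Cumulative frequencies: 18, 43, 55, 67, 78, 85, 91
n = 91; position = n/2 = 45.5.
This falls in the class 8 ≤ h < 12: L = 8, F = 43, f = 12, h = 4.
Median ≈ 8 + ((45.5 − 43) / 12) × 4 = 8.8333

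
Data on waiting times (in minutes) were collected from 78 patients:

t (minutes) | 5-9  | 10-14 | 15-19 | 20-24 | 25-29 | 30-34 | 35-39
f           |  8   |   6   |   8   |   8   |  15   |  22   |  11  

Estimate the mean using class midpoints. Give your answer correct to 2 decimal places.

Midpoints: 7, 12, 17, 22, 27, 32, 37
Σfm = 8×7 + 6×12 + 8×17 + 8×22 + 15×27 + 22×32 + 11×37 = 1956
n = Σf = 78
Mean = 1956 / 78 = 25.0769

25.08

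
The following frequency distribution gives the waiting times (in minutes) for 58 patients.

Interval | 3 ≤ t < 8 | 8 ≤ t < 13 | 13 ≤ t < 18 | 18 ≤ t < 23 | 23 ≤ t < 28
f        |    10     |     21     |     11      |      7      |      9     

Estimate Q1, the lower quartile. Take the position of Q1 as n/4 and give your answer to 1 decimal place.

Cumulative frequencies: 10, 31, 42, 49, 58
n = 58; position = n/4 = 14.5.
This falls in the class 8 ≤ t < 13: L = 8, F = 10, f = 21, h = 5.
Lower quartile ≈ 8 + ((14.5 − 10) / 21) × 5 = 9.0714

9.1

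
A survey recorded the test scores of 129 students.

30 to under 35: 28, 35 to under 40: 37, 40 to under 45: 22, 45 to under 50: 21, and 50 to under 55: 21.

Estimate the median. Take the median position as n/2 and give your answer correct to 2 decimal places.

39.93

Cumulative frequencies: 28, 65, 87, 108, 129
n = 129; position = n/2 = 64.5.
This falls in the class 35 to under 40: L = 35, F = 28, f = 37, h = 5.
Median ≈ 35 + ((64.5 − 28) / 37) × 5 = 39.9324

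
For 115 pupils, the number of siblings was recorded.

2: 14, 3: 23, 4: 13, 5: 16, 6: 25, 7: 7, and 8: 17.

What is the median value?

Cumulative frequencies: 14, 37, 50, 66, 91, 98, 115
n = 115, so the median is the value in position (n+1)/2 = 58.
Position 58 falls at value 5.

5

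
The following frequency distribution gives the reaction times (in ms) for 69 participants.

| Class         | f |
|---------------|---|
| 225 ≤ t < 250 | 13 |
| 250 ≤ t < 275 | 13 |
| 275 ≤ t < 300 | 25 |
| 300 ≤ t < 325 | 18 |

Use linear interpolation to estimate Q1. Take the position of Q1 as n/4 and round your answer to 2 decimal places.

258.17

Cumulative frequencies: 13, 26, 51, 69
n = 69; position = n/4 = 17.25.
This falls in the class 250 ≤ t < 275: L = 250, F = 13, f = 13, h = 25.
Lower quartile ≈ 250 + ((17.25 − 13) / 13) × 25 = 258.1731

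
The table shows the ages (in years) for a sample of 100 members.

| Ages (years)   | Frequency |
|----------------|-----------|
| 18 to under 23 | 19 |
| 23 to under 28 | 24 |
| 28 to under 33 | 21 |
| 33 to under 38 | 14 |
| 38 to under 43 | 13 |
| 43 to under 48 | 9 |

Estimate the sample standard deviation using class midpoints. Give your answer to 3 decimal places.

7.894

Midpoints: 20.5, 25.5, 30.5, 35.5, 40.5, 45.5
n = 100, Σfm = 3075, mean = 30.7500
Σfm² = 100725
Σf(m − x̄)² = Σfm² − (Σfm)²/n = 100725 − 3075²/100 = 6168.7500
Sample variance = 6168.7500 / 99 = 62.3106
Standard deviation = √62.3106 = 7.8937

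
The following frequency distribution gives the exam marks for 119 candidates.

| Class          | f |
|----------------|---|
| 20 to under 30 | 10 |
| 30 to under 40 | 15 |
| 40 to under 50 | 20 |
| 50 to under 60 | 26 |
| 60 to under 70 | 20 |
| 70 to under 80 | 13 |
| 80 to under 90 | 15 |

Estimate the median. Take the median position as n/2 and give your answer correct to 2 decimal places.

55.58

Cumulative frequencies: 10, 25, 45, 71, 91, 104, 119
n = 119; position = n/2 = 59.5.
This falls in the class 50 to under 60: L = 50, F = 45, f = 26, h = 10.
Median ≈ 50 + ((59.5 − 45) / 26) × 10 = 55.5769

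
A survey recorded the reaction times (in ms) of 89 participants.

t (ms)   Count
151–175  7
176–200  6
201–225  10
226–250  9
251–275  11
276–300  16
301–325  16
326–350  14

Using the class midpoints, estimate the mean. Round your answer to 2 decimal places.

267.21

Midpoints: 163, 188, 213, 238, 263, 288, 313, 338
Σfm = 7×163 + 6×188 + 10×213 + 9×238 + 11×263 + 16×288 + 16×313 + 14×338 = 23782
n = Σf = 89
Mean = 23782 / 89 = 267.2135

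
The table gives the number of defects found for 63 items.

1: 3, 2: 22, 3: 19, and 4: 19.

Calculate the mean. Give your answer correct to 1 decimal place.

2.9

Values: 1, 2, 3, 4
Σfx = 3×1 + 22×2 + 19×3 + 19×4 = 180
n = Σf = 63
Mean = 180 / 63 = 2.8571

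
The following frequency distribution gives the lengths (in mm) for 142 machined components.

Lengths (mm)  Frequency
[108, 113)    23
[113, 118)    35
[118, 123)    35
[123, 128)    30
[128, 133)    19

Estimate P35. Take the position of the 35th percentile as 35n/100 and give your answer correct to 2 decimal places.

116.81

Cumulative frequencies: 23, 58, 93, 123, 142
n = 142; position = 35n/100 = 49.7.
This falls in the class [113, 118): L = 113, F = 23, f = 35, h = 5.
35th percentile ≈ 113 + ((49.7 − 23) / 35) × 5 = 116.8143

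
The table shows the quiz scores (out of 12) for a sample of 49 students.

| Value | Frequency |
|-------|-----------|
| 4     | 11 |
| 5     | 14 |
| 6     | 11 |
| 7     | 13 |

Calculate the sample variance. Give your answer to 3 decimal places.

Values: 4, 5, 6, 7
n = 49, Σfx = 271, mean = 5.5306
Σfx² = 1559
Σf(x − x̄)² = Σfx² − (Σfx)²/n = 1559 − 271²/49 = 60.2041
Sample variance = 60.2041 / 48 = 1.2543

1.254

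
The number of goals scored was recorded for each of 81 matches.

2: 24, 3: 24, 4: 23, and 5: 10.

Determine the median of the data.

3

Cumulative frequencies: 24, 48, 71, 81
n = 81, so the median is the value in position (n+1)/2 = 41.
Position 41 falls at value 3.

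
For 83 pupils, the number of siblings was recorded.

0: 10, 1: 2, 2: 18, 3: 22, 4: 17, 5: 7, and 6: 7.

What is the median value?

3

Cumulative frequencies: 10, 12, 30, 52, 69, 76, 83
n = 83, so the median is the value in position (n+1)/2 = 42.
Position 42 falls at value 3.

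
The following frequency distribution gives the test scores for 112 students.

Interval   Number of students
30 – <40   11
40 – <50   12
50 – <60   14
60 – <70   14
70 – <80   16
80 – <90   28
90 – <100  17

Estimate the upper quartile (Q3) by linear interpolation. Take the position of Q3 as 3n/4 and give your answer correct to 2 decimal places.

86.07

Cumulative frequencies: 11, 23, 37, 51, 67, 95, 112
n = 112; position = 3n/4 = 84.
This falls in the class 80 – <90: L = 80, F = 67, f = 28, h = 10.
Upper quartile ≈ 80 + ((84 − 67) / 28) × 10 = 86.0714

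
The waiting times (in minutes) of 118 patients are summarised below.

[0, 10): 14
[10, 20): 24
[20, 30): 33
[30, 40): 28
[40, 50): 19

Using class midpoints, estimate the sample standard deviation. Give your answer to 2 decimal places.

Midpoints: 5, 15, 25, 35, 45
n = 118, Σfm = 3090, mean = 26.1864
Σfm² = 99150
Σf(m − x̄)² = Σfm² − (Σfm)²/n = 99150 − 3090²/118 = 18233.8983
Sample variance = 18233.8983 / 117 = 155.8453
Standard deviation = √155.8453 = 12.4838

12.48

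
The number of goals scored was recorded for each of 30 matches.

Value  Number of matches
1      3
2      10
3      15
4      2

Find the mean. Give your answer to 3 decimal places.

2.533

Values: 1, 2, 3, 4
Σfx = 3×1 + 10×2 + 15×3 + 2×4 = 76
n = Σf = 30
Mean = 76 / 30 = 2.5333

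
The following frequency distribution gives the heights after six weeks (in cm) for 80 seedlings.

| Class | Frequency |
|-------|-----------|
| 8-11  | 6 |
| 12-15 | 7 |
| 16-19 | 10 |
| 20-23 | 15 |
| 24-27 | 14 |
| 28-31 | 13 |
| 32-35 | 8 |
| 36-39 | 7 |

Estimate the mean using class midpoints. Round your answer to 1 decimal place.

24.0

Midpoints: 9.5, 13.5, 17.5, 21.5, 25.5, 29.5, 33.5, 37.5
Σfm = 6×9.5 + 7×13.5 + 10×17.5 + 15×21.5 + 14×25.5 + 13×29.5 + 8×33.5 + 7×37.5 = 1920
n = Σf = 80
Mean = 1920 / 80 = 24.0000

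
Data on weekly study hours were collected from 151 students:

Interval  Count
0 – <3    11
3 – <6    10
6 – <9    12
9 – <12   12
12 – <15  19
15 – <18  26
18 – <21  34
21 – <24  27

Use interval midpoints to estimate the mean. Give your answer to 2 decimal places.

Midpoints: 1.5, 4.5, 7.5, 10.5, 13.5, 16.5, 19.5, 22.5
Σfm = 11×1.5 + 10×4.5 + 12×7.5 + 12×10.5 + 19×13.5 + 26×16.5 + 34×19.5 + 27×22.5 = 2233.5
n = Σf = 151
Mean = 2233.5 / 151 = 14.7914

14.79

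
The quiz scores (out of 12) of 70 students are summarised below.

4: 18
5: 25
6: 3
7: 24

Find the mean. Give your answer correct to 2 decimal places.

Values: 4, 5, 6, 7
Σfx = 18×4 + 25×5 + 3×6 + 24×7 = 383
n = Σf = 70
Mean = 383 / 70 = 5.4714

5.47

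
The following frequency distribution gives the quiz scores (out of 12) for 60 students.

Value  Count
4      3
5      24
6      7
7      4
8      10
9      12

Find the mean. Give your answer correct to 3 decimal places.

Values: 4, 5, 6, 7, 8, 9
Σfx = 3×4 + 24×5 + 7×6 + 4×7 + 10×8 + 12×9 = 390
n = Σf = 60
Mean = 390 / 60 = 6.5000

6.500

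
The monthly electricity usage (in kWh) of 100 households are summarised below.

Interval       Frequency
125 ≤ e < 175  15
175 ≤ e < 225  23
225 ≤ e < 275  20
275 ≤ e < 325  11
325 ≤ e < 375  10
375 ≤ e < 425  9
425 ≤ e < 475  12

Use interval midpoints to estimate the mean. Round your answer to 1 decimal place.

276.5

Midpoints: 150, 200, 250, 300, 350, 400, 450
Σfm = 15×150 + 23×200 + 20×250 + 11×300 + 10×350 + 9×400 + 12×450 = 27650
n = Σf = 100
Mean = 27650 / 100 = 276.5000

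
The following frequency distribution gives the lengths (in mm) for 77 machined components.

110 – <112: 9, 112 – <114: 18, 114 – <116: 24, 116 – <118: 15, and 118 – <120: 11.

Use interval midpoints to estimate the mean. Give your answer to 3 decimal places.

115.026

Midpoints: 111, 113, 115, 117, 119
Σfm = 9×111 + 18×113 + 24×115 + 15×117 + 11×119 = 8857
n = Σf = 77
Mean = 8857 / 77 = 115.0260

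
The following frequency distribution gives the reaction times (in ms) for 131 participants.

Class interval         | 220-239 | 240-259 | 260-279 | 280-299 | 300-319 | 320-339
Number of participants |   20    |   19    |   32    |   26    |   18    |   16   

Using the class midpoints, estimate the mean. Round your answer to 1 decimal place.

277.3

Midpoints: 229.5, 249.5, 269.5, 289.5, 309.5, 329.5
Σfm = 20×229.5 + 19×249.5 + 32×269.5 + 26×289.5 + 18×309.5 + 16×329.5 = 36324.5
n = Σf = 131
Mean = 36324.5 / 131 = 277.2863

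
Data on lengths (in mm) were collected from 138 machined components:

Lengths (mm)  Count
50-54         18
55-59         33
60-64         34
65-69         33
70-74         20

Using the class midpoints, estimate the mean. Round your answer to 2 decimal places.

62.14

Midpoints: 52, 57, 62, 67, 72
Σfm = 18×52 + 33×57 + 34×62 + 33×67 + 20×72 = 8576
n = Σf = 138
Mean = 8576 / 138 = 62.1449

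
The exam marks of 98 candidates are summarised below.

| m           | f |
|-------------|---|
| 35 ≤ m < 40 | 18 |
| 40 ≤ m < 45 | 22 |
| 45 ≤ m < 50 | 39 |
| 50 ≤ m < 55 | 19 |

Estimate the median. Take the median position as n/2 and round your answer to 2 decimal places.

46.15

Cumulative frequencies: 18, 40, 79, 98
n = 98; position = n/2 = 49.
This falls in the class 45 ≤ m < 50: L = 45, F = 40, f = 39, h = 5.
Median ≈ 45 + ((49 − 40) / 39) × 5 = 46.1538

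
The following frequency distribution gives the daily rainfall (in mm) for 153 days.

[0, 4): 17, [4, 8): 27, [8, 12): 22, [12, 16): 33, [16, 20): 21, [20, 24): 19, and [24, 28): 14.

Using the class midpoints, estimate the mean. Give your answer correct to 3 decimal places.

13.320

Midpoints: 2, 6, 10, 14, 18, 22, 26
Σfm = 17×2 + 27×6 + 22×10 + 33×14 + 21×18 + 19×22 + 14×26 = 2038
n = Σf = 153
Mean = 2038 / 153 = 13.3203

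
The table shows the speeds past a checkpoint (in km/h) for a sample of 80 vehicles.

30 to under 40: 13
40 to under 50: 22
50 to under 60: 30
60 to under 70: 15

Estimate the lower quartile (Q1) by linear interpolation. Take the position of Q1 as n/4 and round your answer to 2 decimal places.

Cumulative frequencies: 13, 35, 65, 80
n = 80; position = n/4 = 20.
This falls in the class 40 to under 50: L = 40, F = 13, f = 22, h = 10.
Lower quartile ≈ 40 + ((20 − 13) / 22) × 10 = 43.1818

43.18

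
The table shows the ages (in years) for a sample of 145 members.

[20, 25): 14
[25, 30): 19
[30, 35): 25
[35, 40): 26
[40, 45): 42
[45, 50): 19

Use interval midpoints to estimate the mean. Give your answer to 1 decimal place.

36.6

Midpoints: 22.5, 27.5, 32.5, 37.5, 42.5, 47.5
Σfm = 14×22.5 + 19×27.5 + 25×32.5 + 26×37.5 + 42×42.5 + 19×47.5 = 5312.5
n = Σf = 145
Mean = 5312.5 / 145 = 36.6379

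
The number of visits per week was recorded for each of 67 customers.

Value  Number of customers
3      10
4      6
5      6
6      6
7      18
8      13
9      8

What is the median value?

Cumulative frequencies: 10, 16, 22, 28, 46, 59, 67
n = 67, so the median is the value in position (n+1)/2 = 34.
Position 34 falls at value 7.

7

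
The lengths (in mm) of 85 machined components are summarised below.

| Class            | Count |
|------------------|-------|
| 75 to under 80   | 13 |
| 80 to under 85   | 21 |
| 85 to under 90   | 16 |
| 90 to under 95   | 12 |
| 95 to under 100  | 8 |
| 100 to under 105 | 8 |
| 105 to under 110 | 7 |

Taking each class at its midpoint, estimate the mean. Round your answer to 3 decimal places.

89.441

Midpoints: 77.5, 82.5, 87.5, 92.5, 97.5, 102.5, 107.5
Σfm = 13×77.5 + 21×82.5 + 16×87.5 + 12×92.5 + 8×97.5 + 8×102.5 + 7×107.5 = 7602.5
n = Σf = 85
Mean = 7602.5 / 85 = 89.4412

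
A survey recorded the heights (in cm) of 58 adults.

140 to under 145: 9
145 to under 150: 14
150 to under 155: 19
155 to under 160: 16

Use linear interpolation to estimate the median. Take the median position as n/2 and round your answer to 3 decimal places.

151.579

Cumulative frequencies: 9, 23, 42, 58
n = 58; position = n/2 = 29.
This falls in the class 150 to under 155: L = 150, F = 23, f = 19, h = 5.
Median ≈ 150 + ((29 − 23) / 19) × 5 = 151.5789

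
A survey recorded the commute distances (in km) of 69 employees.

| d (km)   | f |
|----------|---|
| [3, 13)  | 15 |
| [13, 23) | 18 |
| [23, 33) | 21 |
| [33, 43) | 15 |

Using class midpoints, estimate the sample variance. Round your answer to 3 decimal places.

Midpoints: 8, 18, 28, 38
n = 69, Σfm = 1602, mean = 23.2174
Σfm² = 44916
Σf(m − x̄)² = Σfm² − (Σfm)²/n = 44916 − 1602²/69 = 7721.7391
Sample variance = 7721.7391 / 68 = 113.5550

113.555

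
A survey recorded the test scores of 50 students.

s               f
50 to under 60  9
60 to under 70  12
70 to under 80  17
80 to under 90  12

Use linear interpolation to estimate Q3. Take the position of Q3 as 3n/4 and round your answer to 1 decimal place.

79.7

Cumulative frequencies: 9, 21, 38, 50
n = 50; position = 3n/4 = 37.5.
This falls in the class 70 to under 80: L = 70, F = 21, f = 17, h = 10.
Upper quartile ≈ 70 + ((37.5 − 21) / 17) × 10 = 79.7059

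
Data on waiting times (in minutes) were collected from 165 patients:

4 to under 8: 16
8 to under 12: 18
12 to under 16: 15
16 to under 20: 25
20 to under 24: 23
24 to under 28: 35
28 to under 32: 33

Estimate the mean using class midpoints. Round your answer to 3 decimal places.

20.255

Midpoints: 6, 10, 14, 18, 22, 26, 30
Σfm = 16×6 + 18×10 + 15×14 + 25×18 + 23×22 + 35×26 + 33×30 = 3342
n = Σf = 165
Mean = 3342 / 165 = 20.2545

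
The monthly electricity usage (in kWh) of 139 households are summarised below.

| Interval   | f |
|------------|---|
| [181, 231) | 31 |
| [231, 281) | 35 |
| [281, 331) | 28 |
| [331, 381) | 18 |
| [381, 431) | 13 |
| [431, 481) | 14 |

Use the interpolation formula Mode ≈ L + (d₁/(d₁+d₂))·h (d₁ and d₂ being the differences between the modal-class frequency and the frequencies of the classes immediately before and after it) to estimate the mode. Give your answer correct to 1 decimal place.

Modal class: [231, 281) (highest frequency 35).
d₁ = 35 − 31 = 4, d₂ = 35 − 28 = 7
Mode ≈ 231 + (4/(4+7)) × 50 = 231 + 18.1818 = 249.1818

249.2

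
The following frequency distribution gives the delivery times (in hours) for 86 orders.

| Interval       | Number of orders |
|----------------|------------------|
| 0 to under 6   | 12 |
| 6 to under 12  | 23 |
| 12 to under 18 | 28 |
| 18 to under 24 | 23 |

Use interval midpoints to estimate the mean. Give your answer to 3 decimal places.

13.326

Midpoints: 3, 9, 15, 21
Σfm = 12×3 + 23×9 + 28×15 + 23×21 = 1146
n = Σf = 86
Mean = 1146 / 86 = 13.3256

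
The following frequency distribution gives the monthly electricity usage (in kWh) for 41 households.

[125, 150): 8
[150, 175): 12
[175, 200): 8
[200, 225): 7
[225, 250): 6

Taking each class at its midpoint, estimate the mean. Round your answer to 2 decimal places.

Midpoints: 137.5, 162.5, 187.5, 212.5, 237.5
Σfm = 8×137.5 + 12×162.5 + 8×187.5 + 7×212.5 + 6×237.5 = 7462.5
n = Σf = 41
Mean = 7462.5 / 41 = 182.0122

182.01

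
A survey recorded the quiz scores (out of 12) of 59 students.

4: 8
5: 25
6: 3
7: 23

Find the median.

5

Cumulative frequencies: 8, 33, 36, 59
n = 59, so the median is the value in position (n+1)/2 = 30.
Position 30 falls at value 5.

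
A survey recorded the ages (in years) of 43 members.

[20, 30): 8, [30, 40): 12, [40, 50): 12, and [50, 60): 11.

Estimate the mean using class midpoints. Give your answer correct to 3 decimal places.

41.047

Midpoints: 25, 35, 45, 55
Σfm = 8×25 + 12×35 + 12×45 + 11×55 = 1765
n = Σf = 43
Mean = 1765 / 43 = 41.0465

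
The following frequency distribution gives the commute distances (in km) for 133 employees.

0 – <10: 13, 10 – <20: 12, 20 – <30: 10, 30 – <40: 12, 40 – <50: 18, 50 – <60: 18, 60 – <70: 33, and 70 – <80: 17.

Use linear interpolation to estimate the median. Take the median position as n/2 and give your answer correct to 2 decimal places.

50.83

Cumulative frequencies: 13, 25, 35, 47, 65, 83, 116, 133
n = 133; position = n/2 = 66.5.
This falls in the class 50 – <60: L = 50, F = 65, f = 18, h = 10.
Median ≈ 50 + ((66.5 − 65) / 18) × 10 = 50.8333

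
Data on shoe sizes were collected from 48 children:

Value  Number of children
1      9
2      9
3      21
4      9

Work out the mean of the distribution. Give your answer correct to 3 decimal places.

2.625

Values: 1, 2, 3, 4
Σfx = 9×1 + 9×2 + 21×3 + 9×4 = 126
n = Σf = 48
Mean = 126 / 48 = 2.6250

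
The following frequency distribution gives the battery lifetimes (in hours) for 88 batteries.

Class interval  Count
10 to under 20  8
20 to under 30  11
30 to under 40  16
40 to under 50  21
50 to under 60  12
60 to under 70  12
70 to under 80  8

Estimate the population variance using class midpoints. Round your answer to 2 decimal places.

Midpoints: 15, 25, 35, 45, 55, 65, 75
n = 88, Σfm = 3940, mean = 44.7727
Σfm² = 202800
Σf(m − x̄)² = Σfm² − (Σfm)²/n = 202800 − 3940²/88 = 26395.4545
Population variance = 26395.4545 / 88 = 299.9483

299.95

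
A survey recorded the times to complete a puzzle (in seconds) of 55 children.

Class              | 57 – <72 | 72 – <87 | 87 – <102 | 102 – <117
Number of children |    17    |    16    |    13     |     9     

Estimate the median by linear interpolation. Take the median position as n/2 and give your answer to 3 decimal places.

Cumulative frequencies: 17, 33, 46, 55
n = 55; position = n/2 = 27.5.
This falls in the class 72 – <87: L = 72, F = 17, f = 16, h = 15.
Median ≈ 72 + ((27.5 − 17) / 16) × 15 = 81.8438

81.844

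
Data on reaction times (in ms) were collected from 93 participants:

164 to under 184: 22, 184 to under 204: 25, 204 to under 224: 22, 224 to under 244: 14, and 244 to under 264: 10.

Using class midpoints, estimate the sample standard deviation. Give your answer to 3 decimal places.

Midpoints: 174, 194, 214, 234, 254
n = 93, Σfm = 19202, mean = 206.4731
Σfm² = 4026228
Σf(m − x̄)² = Σfm² − (Σfm)²/n = 4026228 − 19202²/93 = 61531.1828
Sample variance = 61531.1828 / 92 = 668.8172
Standard deviation = √668.8172 = 25.8615

25.862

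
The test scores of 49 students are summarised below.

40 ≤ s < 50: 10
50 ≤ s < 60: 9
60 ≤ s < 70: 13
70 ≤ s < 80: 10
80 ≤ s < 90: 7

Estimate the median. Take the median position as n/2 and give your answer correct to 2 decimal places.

Cumulative frequencies: 10, 19, 32, 42, 49
n = 49; position = n/2 = 24.5.
This falls in the class 60 ≤ s < 70: L = 60, F = 19, f = 13, h = 10.
Median ≈ 60 + ((24.5 − 19) / 13) × 10 = 64.2308

64.23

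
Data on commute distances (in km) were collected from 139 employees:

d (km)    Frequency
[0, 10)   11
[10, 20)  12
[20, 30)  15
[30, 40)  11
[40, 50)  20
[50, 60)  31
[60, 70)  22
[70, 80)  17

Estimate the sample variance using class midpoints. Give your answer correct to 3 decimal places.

454.217

Midpoints: 5, 15, 25, 35, 45, 55, 65, 75
n = 139, Σfm = 6305, mean = 45.3597
Σfm² = 348675
Σf(m − x̄)² = Σfm² − (Σfm)²/n = 348675 − 6305²/139 = 62682.0144
Sample variance = 62682.0144 / 138 = 454.2175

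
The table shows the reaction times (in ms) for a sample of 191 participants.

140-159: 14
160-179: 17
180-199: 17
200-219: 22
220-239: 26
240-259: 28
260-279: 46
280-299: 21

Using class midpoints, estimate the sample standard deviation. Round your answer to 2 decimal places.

42.70

Midpoints: 149.5, 169.5, 189.5, 209.5, 229.5, 249.5, 269.5, 289.5
n = 191, Σfm = 44234.5, mean = 231.5942
Σfm² = 10590817.75
Σf(m − x̄)² = Σfm² − (Σfm)²/n = 10590817.75 − 44234.5²/191 = 346362.3037
Sample variance = 346362.3037 / 190 = 1822.9595
Standard deviation = √1822.9595 = 42.6961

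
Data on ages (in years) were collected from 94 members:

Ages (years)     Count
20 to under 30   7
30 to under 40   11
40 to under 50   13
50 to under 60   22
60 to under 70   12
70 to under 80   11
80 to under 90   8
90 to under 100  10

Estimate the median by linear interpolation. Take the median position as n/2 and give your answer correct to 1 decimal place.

57.3

Cumulative frequencies: 7, 18, 31, 53, 65, 76, 84, 94
n = 94; position = n/2 = 47.
This falls in the class 50 to under 60: L = 50, F = 31, f = 22, h = 10.
Median ≈ 50 + ((47 − 31) / 22) × 10 = 57.2727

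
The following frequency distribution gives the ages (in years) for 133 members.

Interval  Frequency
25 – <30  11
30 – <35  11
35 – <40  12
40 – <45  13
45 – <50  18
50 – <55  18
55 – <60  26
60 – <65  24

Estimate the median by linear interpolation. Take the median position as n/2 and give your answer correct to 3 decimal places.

50.417

Cumulative frequencies: 11, 22, 34, 47, 65, 83, 109, 133
n = 133; position = n/2 = 66.5.
This falls in the class 50 – <55: L = 50, F = 65, f = 18, h = 5.
Median ≈ 50 + ((66.5 − 65) / 18) × 5 = 50.4167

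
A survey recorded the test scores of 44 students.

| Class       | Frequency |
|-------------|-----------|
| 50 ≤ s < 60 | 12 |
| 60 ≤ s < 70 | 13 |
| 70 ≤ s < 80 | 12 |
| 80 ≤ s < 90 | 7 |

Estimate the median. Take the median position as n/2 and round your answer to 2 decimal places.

67.69

Cumulative frequencies: 12, 25, 37, 44
n = 44; position = n/2 = 22.
This falls in the class 60 ≤ s < 70: L = 60, F = 12, f = 13, h = 10.
Median ≈ 60 + ((22 − 12) / 13) × 10 = 67.6923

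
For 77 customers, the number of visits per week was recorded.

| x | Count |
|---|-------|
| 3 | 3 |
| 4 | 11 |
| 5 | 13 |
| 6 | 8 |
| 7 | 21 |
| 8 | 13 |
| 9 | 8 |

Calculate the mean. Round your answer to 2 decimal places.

Values: 3, 4, 5, 6, 7, 8, 9
Σfx = 3×3 + 11×4 + 13×5 + 8×6 + 21×7 + 13×8 + 8×9 = 489
n = Σf = 77
Mean = 489 / 77 = 6.3506

6.35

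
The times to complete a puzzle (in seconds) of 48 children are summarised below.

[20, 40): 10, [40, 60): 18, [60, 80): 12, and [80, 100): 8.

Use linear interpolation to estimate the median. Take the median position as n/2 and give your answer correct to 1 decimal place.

55.6

Cumulative frequencies: 10, 28, 40, 48
n = 48; position = n/2 = 24.
This falls in the class [40, 60): L = 40, F = 10, f = 18, h = 20.
Median ≈ 40 + ((24 − 10) / 18) × 20 = 55.5556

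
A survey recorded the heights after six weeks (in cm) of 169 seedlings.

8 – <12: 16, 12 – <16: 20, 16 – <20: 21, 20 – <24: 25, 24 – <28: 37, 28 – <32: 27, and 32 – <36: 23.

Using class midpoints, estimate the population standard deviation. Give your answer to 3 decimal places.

Midpoints: 10, 14, 18, 22, 26, 30, 34
n = 169, Σfm = 3922, mean = 23.2071
Σfm² = 100324
Σf(m − x̄)² = Σfm² − (Σfm)²/n = 100324 − 3922²/169 = 9305.7515
Population variance = 9305.7515 / 169 = 55.0636
Standard deviation = √55.0636 = 7.4205

7.420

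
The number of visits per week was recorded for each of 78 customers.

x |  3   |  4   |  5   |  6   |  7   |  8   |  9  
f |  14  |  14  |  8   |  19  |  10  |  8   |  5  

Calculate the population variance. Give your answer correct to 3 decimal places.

3.326

Values: 3, 4, 5, 6, 7, 8, 9
n = 78, Σfx = 431, mean = 5.5256
Σfx² = 2641
Σf(x − x̄)² = Σfx² − (Σfx)²/n = 2641 − 431²/78 = 259.4487
Population variance = 259.4487 / 78 = 3.3263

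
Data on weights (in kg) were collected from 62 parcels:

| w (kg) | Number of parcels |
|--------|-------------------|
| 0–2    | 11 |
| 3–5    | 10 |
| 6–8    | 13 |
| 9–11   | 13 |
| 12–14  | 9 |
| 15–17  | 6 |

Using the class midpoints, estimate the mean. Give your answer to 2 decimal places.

Midpoints: 1, 4, 7, 10, 13, 16
Σfm = 11×1 + 10×4 + 13×7 + 13×10 + 9×13 + 6×16 = 485
n = Σf = 62
Mean = 485 / 62 = 7.8226

7.82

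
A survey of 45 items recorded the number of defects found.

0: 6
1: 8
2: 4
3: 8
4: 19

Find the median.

Cumulative frequencies: 6, 14, 18, 26, 45
n = 45, so the median is the value in position (n+1)/2 = 23.
Position 23 falls at value 3.

3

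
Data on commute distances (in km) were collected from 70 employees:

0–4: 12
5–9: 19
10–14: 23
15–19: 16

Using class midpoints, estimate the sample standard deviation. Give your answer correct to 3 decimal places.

Midpoints: 2, 7, 12, 17
n = 70, Σfm = 705, mean = 10.0714
Σfm² = 8915
Σf(m − x̄)² = Σfm² − (Σfm)²/n = 8915 − 705²/70 = 1814.6429
Sample variance = 1814.6429 / 69 = 26.2992
Standard deviation = √26.2992 = 5.1283

5.128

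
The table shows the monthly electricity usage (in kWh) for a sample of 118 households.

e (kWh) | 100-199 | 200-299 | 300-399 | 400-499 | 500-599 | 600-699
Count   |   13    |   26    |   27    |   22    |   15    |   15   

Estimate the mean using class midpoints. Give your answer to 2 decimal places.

387.64

Midpoints: 149.5, 249.5, 349.5, 449.5, 549.5, 649.5
Σfm = 13×149.5 + 26×249.5 + 27×349.5 + 22×449.5 + 15×549.5 + 15×649.5 = 45741
n = Σf = 118
Mean = 45741 / 118 = 387.6356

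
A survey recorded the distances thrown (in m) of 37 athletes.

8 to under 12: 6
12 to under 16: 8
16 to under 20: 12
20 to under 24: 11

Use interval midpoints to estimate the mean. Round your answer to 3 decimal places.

Midpoints: 10, 14, 18, 22
Σfm = 6×10 + 8×14 + 12×18 + 11×22 = 630
n = Σf = 37
Mean = 630 / 37 = 17.0270

17.027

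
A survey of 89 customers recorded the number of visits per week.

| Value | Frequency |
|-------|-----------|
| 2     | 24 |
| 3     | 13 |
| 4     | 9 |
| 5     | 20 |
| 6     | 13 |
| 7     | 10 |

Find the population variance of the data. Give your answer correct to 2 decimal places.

3.02

Values: 2, 3, 4, 5, 6, 7
n = 89, Σfx = 371, mean = 4.1685
Σfx² = 1815
Σf(x − x̄)² = Σfx² − (Σfx)²/n = 1815 − 371²/89 = 268.4719
Population variance = 268.4719 / 89 = 3.0165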